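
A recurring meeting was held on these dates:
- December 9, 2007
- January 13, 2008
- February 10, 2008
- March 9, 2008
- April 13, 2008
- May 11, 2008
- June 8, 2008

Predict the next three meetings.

Gaps: 35, 28, 28, 35, 28, 28 days — a mix of 28 and 35. Every date is a Sunday.
Each is the 2nd Sunday of its month.
July 2008 — 2nd Sunday is July 13, 2008.
2nd Sunday of August 2008: August 10, 2008.
2nd Sunday of September 2008: September 14, 2008.

July 13, 2008; August 10, 2008; September 14, 2008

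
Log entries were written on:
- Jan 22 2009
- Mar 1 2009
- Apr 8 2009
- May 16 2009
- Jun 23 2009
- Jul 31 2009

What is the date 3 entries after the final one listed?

The spacing is 38, 38, 38, 38, 38 days — always 38 days.
Jul 31 2009 + 38 days = Sep 7 2009.
Sep 7 2009 + 38 days = Oct 15 2009.
Oct 15 2009 + 38 days = Nov 22 2009.

Nov 22 2009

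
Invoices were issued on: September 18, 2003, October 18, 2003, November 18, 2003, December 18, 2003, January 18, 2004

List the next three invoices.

February 18, 2004; March 18, 2004; April 18, 2004

The day-of-month is always 18 (30, 31, 30, 31 days between events).
So this recurs on the 18th of each month.
Next: February 2004 → February 18, 2004.
Next: March 2004 → March 18, 2004.
Next: April 2004 → April 18, 2004.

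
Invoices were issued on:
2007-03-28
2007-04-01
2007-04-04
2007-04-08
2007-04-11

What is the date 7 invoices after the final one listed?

The gap pattern 4, 3, 4, 3 repeats every 2 events.
These are the Wednesdays and Sundays of each week.
Next Sunday: 2007-04-15.
Next Wednesday: 2007-04-18.
The following Sunday is 2007-04-22.
The following Wednesday is 2007-04-25.
Next Sunday: 2007-04-29.
The following Wednesday is 2007-05-02.
Next Sunday: 2007-05-06.

2007-05-06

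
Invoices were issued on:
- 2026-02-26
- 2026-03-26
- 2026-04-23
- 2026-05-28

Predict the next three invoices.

2026-06-25, 2026-07-23, 2026-08-27

These are Thursdays at 28- or 35-day spacing (28, 28, 35).
The pattern: 4th Thursday of the month.
June 2026 — 4th Thursday is 2026-06-25.
July 2026 — 4th Thursday is 2026-07-23.
4th Thursday of August 2026: 2026-08-27.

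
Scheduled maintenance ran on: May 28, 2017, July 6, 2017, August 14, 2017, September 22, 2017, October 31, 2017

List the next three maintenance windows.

The spacing is 39, 39, 39, 39 days — always 39 days.
October 31, 2017 + 39 days = December 9, 2017.
December 9, 2017 + 39 days = January 17, 2018.
January 17, 2018 + 39 days = February 25, 2018.

December 9, 2017; January 17, 2018; February 25, 2018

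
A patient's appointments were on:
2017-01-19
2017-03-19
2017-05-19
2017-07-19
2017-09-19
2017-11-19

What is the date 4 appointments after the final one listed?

The day-of-month is always 19 (59, 61, 61, 62, 61 days between events).
So this recurs on the 19th of every 2 months.
January 2018: 2018-01-19.
Next: March 2018 → 2018-03-19.
Next: May 2018 → 2018-05-19.
July 2018: 2018-07-19.

2018-07-19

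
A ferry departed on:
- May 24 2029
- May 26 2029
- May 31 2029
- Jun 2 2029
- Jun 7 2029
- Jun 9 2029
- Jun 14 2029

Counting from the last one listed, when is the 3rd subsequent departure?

Every event lands on a Thursday or Saturday (gaps cycle 2, 5, 2, 5, 2, 5).
So the schedule is: every Thursday and Saturday.
The following Saturday is Jun 16 2029.
The following Thursday is Jun 21 2029.
The following Saturday is Jun 23 2029.

Jun 23 2029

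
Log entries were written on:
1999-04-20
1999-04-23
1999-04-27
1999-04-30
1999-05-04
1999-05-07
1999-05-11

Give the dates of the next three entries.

1999-05-14, 1999-05-18, 1999-05-21

The gap pattern 3, 4, 3, 4, 3, 4 repeats every 2 events.
These are the Tuesdays and Fridays of each week.
Next Friday: 1999-05-14.
Next Tuesday: 1999-05-18.
Next Friday: 1999-05-21.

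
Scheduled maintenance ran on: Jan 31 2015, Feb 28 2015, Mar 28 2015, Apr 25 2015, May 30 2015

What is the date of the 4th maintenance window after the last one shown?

These are Saturdays with 28, 28, 28, 35-day gaps.
Each is the final Saturday of its month — Jan 31 2015 is past the 28th, so '4th Saturday' doesn't fit.
Last Saturday of June 2015: Jun 27 2015.
July 2015 ends with Saturday Jul 25 2015.
August 2015 ends with Saturday Aug 29 2015.
September 2015 ends with Saturday Sep 26 2015.

Sep 26 2015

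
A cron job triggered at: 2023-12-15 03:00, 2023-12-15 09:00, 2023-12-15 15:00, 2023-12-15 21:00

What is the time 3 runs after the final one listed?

2023-12-16 15:00

Gaps: 6, 6, 6 hours — each event is 6 hours after the previous one.
2023-12-15 21:00 + 6 h = 2023-12-16 03:00.
2023-12-16 03:00 + 6 h = 2023-12-16 09:00.
2023-12-16 09:00 + 6 h = 2023-12-16 15:00.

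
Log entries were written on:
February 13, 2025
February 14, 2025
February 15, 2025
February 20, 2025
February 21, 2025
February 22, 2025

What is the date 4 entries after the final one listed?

March 6, 2025

Gaps: 1, 1, 5, 1, 1 days — not constant, but cyclic with period 3.
The events fall on every Thursday, Friday and Saturday.
Next Thursday: February 27, 2025.
Next Friday: February 28, 2025.
The following Saturday is March 1, 2025.
Next Thursday: March 6, 2025.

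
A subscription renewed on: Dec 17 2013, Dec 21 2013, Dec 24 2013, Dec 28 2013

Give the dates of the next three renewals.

Dec 31 2013, Jan 4 2014, Jan 7 2014

The gap pattern 4, 3, 4 repeats every 2 events.
These are the Tuesdays and Saturdays of each week.
Next Tuesday: Dec 31 2013.
Next Saturday: Jan 4 2014.
The following Tuesday is Jan 7 2014.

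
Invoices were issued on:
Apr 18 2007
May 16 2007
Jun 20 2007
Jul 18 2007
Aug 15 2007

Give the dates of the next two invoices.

All dates are Wednesdays, 28, 35, 28, 28 days apart.
Specifically, the 3rd Wednesday of each month.
September 2007 — 3rd Wednesday is Sep 19 2007.
October 2007 — 3rd Wednesday is Oct 17 2007.

Sep 19 2007, Oct 17 2007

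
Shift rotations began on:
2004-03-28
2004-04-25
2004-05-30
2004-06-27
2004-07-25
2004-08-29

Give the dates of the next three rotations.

2004-09-26, 2004-10-31, 2004-11-28

These are Sundays with 28, 35, 28, 28, 35-day gaps.
Each is the final Sunday of its month — 2004-05-30 is past the 28th, so '4th Sunday' doesn't fit.
Last Sunday of September 2004: 2004-09-26.
Last Sunday of October 2004: 2004-10-31.
November 2004 ends with Sunday 2004-11-28.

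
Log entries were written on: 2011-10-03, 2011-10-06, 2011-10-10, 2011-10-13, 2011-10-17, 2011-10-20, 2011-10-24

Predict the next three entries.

The gap pattern 3, 4, 3, 4, 3, 4 repeats every 2 events.
These are the Mondays and Thursdays of each week.
The following Thursday is 2011-10-27.
Next Monday: 2011-10-31.
The following Thursday is 2011-11-03.

2011-10-27, 2011-10-31, 2011-11-03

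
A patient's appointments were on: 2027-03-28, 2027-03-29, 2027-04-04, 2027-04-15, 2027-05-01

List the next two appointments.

2027-05-22, 2027-06-17

The spacing grows by 5 each time: 1, 6, 11, 16 days.
Next gap: 21 days. 2027-05-01 + 21 days = 2027-05-22.
Next gap: 26 days. 2027-05-22 + 26 days = 2027-06-17.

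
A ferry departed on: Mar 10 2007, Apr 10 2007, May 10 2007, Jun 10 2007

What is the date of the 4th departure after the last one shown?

Oct 10 2007

The day-of-month is always 10 (31, 30, 31 days between events).
So this recurs on the 10th of each month.
July 2007: Jul 10 2007.
Next: August 2007 → Aug 10 2007.
Next: September 2007 → Sep 10 2007.
Next: October 2007 → Oct 10 2007.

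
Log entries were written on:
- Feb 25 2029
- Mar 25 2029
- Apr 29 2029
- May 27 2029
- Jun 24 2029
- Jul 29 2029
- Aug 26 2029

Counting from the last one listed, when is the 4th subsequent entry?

Dec 30 2029

Every date is a Sunday; gaps 28, 35, 28, 28, 35, 28 days.
Each is the last Sunday of its month (at least one falls on the 29th or later, ruling out '4th Sunday').
Last Sunday of September 2029: Sep 30 2029.
Last Sunday of October 2029: Oct 28 2029.
November 2029 ends with Sunday Nov 25 2029.
Last Sunday of December 2029: Dec 30 2029.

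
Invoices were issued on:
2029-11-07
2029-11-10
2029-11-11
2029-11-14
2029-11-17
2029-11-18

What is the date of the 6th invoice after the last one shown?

2029-12-02

The gap pattern 3, 1, 3, 3, 1 repeats every 3 events.
These are the Wednesdays, Saturdays and Sundays of each week.
The following Wednesday is 2029-11-21.
The following Saturday is 2029-11-24.
The following Sunday is 2029-11-25.
Next Wednesday: 2029-11-28.
Next Saturday: 2029-12-01.
The following Sunday is 2029-12-02.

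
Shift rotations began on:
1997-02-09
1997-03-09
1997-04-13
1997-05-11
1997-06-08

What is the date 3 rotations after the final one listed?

1997-09-14

These are Sundays at 28- or 35-day spacing (28, 35, 28, 28).
The pattern: 2nd Sunday of the month.
July 1997 — 2nd Sunday is 1997-07-13.
2nd Sunday of August 1997: 1997-08-10.
September 1997 — 2nd Sunday is 1997-09-14.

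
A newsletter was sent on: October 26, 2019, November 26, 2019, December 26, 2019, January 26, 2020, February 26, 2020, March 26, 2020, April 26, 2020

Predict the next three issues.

Gaps: 31, 30, 31, 31, 29, 31 days — not constant. Every event is on the 26th of the month.
Pattern: the 26th of each month.
May 2020: May 26, 2020.
Next: June 2020 → June 26, 2020.
July 2020: July 26, 2020.

May 26, 2020; June 26, 2020; July 26, 2020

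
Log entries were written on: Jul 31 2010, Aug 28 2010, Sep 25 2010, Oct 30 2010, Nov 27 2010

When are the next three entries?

Dec 25 2010, Jan 29 2011, Feb 26 2011

These are Saturdays with 28, 28, 35, 28-day gaps.
Each is the final Saturday of its month — Jul 31 2010 is past the 28th, so '4th Saturday' doesn't fit.
December 2010 ends with Saturday Dec 25 2010.
Last Saturday of January 2011: Jan 29 2011.
February 2011 ends with Saturday Feb 26 2011.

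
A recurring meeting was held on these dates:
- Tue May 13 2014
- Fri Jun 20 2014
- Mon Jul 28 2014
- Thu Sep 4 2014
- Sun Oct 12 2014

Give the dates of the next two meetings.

Wed Nov 19 2014, Sat Dec 27 2014

The spacing is 38, 38, 38, 38 days — always 38 days.
Sun Oct 12 2014 + 38 days = Wed Nov 19 2014.
Wed Nov 19 2014 + 38 days = Sat Dec 27 2014.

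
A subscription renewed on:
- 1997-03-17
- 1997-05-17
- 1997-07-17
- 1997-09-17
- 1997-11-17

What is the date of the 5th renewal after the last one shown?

1998-09-17

The day-of-month is always 17 (61, 61, 62, 61 days between events).
So this recurs on the 17th of every 2 months.
January 1998: 1998-01-17.
Next: March 1998 → 1998-03-17.
Next: May 1998 → 1998-05-17.
July 1998: 1998-07-17.
Next: September 1998 → 1998-09-17.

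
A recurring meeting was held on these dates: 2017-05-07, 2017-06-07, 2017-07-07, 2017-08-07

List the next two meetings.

The day-of-month is always 7 (31, 30, 31 days between events).
So this recurs on the 7th of each month.
September 2017: 2017-09-07.
October 2017: 2017-10-07.

2017-09-07, 2017-10-07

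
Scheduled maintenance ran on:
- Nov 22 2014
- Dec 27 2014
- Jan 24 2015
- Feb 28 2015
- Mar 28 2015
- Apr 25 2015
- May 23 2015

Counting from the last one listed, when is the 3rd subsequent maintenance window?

Aug 22 2015

All dates are Saturdays, 35, 28, 35, 28, 28, 28 days apart.
Specifically, the 4th Saturday of each month.
June 2015 — 4th Saturday is Jun 27 2015.
July 2015 — 4th Saturday is Jul 25 2015.
August 2015 — 4th Saturday is Aug 22 2015.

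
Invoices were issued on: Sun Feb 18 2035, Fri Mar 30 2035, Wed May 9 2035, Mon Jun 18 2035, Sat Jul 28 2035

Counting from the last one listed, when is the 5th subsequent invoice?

Wed Feb 13 2036

Every event comes 40 days after the last (40, 40, 40, 40).
Sat Jul 28 2035 + 40 days = Thu Sep 6 2035.
Thu Sep 6 2035 + 40 days = Tue Oct 16 2035.
Tue Oct 16 2035 + 40 days = Sun Nov 25 2035.
Sun Nov 25 2035 + 40 days = Fri Jan 4 2036.
Fri Jan 4 2036 + 40 days = Wed Feb 13 2036.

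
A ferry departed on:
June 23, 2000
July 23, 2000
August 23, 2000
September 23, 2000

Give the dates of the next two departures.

The day-of-month is always 23 (30, 31, 31 days between events).
So this recurs on the 23rd of each month.
October 2000: October 23, 2000.
November 2000: November 23, 2000.

October 23, 2000; November 23, 2000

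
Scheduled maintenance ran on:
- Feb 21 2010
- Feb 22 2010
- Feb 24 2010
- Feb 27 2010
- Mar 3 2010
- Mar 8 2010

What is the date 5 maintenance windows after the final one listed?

Gaps: 1, 2, 3, 4, 5 days — each gap is 1 larger than the previous one.
Next gap: 6 days. Mar 8 2010 + 6 days = Mar 14 2010.
Next gap: 7 days. Mar 14 2010 + 7 days = Mar 21 2010.
Next gap: 8 days. Mar 21 2010 + 8 days = Mar 29 2010.
Next gap: 9 days. Mar 29 2010 + 9 days = Apr 7 2010.
Next gap: 10 days. Apr 7 2010 + 10 days = Apr 17 2010.

Apr 17 2010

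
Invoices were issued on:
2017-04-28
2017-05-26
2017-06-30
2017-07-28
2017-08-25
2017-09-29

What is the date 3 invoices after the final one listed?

2017-12-29

Every date is a Friday; gaps 28, 35, 28, 28, 35 days.
Each is the last Friday of its month (at least one falls on the 29th or later, ruling out '4th Friday').
October 2017 ends with Friday 2017-10-27.
Last Friday of November 2017: 2017-11-24.
Last Friday of December 2017: 2017-12-29.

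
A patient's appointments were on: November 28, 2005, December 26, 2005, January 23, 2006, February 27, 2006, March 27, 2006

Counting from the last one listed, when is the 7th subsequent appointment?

All dates are Mondays, 28, 28, 35, 28 days apart.
Specifically, the 4th Monday of each month.
April 2006 — 4th Monday is April 24, 2006.
4th Monday of May 2006: May 22, 2006.
4th Monday of June 2006: June 26, 2006.
July 2006 — 4th Monday is July 24, 2006.
August 2006 — 4th Monday is August 28, 2006.
4th Monday of September 2006: September 25, 2006.
4th Monday of October 2006: October 23, 2006.

October 23, 2006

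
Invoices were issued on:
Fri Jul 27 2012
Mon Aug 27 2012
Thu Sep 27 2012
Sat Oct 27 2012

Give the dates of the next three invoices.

Tue Nov 27 2012, Thu Dec 27 2012, Sun Jan 27 2013

Gaps: 31, 31, 30 days — not constant. Every event is on the 27th of the month.
Pattern: the 27th of each month.
Next: November 2012 → Tue Nov 27 2012.
Next: December 2012 → Thu Dec 27 2012.
January 2013: Sun Jan 27 2013.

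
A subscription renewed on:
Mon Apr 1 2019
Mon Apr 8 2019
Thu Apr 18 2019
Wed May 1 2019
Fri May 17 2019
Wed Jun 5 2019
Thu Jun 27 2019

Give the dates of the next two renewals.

Mon Jul 22 2019, Mon Aug 19 2019

Gaps: 7, 10, 13, 16, 19, 22 days — each gap is 3 larger than the previous one.
Next gap: 25 days. Thu Jun 27 2019 + 25 days = Mon Jul 22 2019.
Next gap: 28 days. Mon Jul 22 2019 + 28 days = Mon Aug 19 2019.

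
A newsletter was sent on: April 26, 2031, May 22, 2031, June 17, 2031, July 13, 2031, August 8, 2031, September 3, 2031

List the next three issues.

Every event comes 26 days after the last (26, 26, 26, 26, 26).
September 3, 2031 + 26 days = September 29, 2031.
September 29, 2031 + 26 days = October 25, 2031.
October 25, 2031 + 26 days = November 20, 2031.

September 29, 2031; October 25, 2031; November 20, 2031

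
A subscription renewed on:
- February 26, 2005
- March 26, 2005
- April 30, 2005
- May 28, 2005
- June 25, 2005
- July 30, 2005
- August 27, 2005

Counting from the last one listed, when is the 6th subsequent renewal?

These are Saturdays with 28, 35, 28, 28, 35, 28-day gaps.
Each is the final Saturday of its month — April 30, 2005 is past the 28th, so '4th Saturday' doesn't fit.
September 2005 ends with Saturday September 24, 2005.
October 2005 ends with Saturday October 29, 2005.
Last Saturday of November 2005: November 26, 2005.
Last Saturday of December 2005: December 31, 2005.
Last Saturday of January 2006: January 28, 2006.
February 2006 ends with Saturday February 25, 2006.

February 25, 2006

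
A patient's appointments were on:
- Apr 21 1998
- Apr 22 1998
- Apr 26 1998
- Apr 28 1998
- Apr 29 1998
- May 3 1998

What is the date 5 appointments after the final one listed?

May 13 1998

The gap pattern 1, 4, 2, 1, 4 repeats every 3 events.
These are the Tuesdays, Wednesdays and Sundays of each week.
The following Tuesday is May 5 1998.
The following Wednesday is May 6 1998.
Next Sunday: May 10 1998.
Next Tuesday: May 12 1998.
The following Wednesday is May 13 1998.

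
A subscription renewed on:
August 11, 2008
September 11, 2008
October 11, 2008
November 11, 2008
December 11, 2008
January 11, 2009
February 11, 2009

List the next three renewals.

March 11, 2009; April 11, 2009; May 11, 2009

Gaps: 31, 30, 31, 30, 31, 31 days — not constant. Every event is on the 11th of the month.
Pattern: the 11th of each month.
March 2009: March 11, 2009.
Next: April 2009 → April 11, 2009.
May 2009: May 11, 2009.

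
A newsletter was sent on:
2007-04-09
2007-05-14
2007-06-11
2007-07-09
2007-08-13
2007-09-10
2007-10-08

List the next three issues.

Gaps: 35, 28, 28, 35, 28, 28 days — a mix of 28 and 35. Every date is a Monday.
Each is the 2nd Monday of its month.
November 2007 — 2nd Monday is 2007-11-12.
December 2007 — 2nd Monday is 2007-12-10.
January 2008 — 2nd Monday is 2008-01-14.

2007-11-12, 2007-12-10, 2008-01-14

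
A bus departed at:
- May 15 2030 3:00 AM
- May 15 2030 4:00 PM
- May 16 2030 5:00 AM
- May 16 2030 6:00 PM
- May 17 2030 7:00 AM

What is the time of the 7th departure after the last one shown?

Gaps: 13, 13, 13, 13 hours — each event is 13 hours after the previous one.
May 17 2030 7:00 AM + 13 h = May 17 2030 8:00 PM.
May 17 2030 8:00 PM + 13 h = May 18 2030 9:00 AM.
May 18 2030 9:00 AM + 13 h = May 18 2030 10:00 PM.
May 18 2030 10:00 PM + 13 h = May 19 2030 11:00 AM.
May 19 2030 11:00 AM + 13 h = May 20 2030 12:00 AM.
May 20 2030 12:00 AM + 13 h = May 20 2030 1:00 PM.
May 20 2030 1:00 PM + 13 h = May 21 2030 2:00 AM.

May 21 2030 2:00 AM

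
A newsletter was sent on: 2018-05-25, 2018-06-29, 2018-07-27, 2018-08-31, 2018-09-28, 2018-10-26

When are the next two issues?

Every date is a Friday; gaps 35, 28, 35, 28, 28 days.
Each is the last Friday of its month (at least one falls on the 29th or later, ruling out '4th Friday').
November 2018 ends with Friday 2018-11-30.
December 2018 ends with Friday 2018-12-28.

2018-11-30, 2018-12-28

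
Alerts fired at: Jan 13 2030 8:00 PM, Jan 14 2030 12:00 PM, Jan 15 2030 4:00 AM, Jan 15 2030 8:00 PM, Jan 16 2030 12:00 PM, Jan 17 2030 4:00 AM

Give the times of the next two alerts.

Gaps: 16, 16, 16, 16, 16 hours — each event is 16 hours after the previous one.
Jan 17 2030 4:00 AM + 16 h = Jan 17 2030 8:00 PM.
Jan 17 2030 8:00 PM + 16 h = Jan 18 2030 12:00 PM.

Jan 17 2030 8:00 PM, Jan 18 2030 12:00 PM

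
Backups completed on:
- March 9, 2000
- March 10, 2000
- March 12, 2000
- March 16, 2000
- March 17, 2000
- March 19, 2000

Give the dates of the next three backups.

March 23, 2000; March 24, 2000; March 26, 2000

Every event lands on a Thursday or Friday or Sunday (gaps cycle 1, 2, 4, 1, 2).
So the schedule is: every Thursday, Friday and Sunday.
Next Thursday: March 23, 2000.
The following Friday is March 24, 2000.
The following Sunday is March 26, 2000.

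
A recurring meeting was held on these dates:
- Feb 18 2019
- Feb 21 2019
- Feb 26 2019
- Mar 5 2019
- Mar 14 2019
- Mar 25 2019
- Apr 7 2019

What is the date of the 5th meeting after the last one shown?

Intervals are 3, 5, 7, 9, 11, 13 days — an arithmetic progression with common difference 2.
Next gap: 15 days. Apr 7 2019 + 15 days = Apr 22 2019.
Next gap: 17 days. Apr 22 2019 + 17 days = May 9 2019.
Next gap: 19 days. May 9 2019 + 19 days = May 28 2019.
Next gap: 21 days. May 28 2019 + 21 days = Jun 18 2019.
Next gap: 23 days. Jun 18 2019 + 23 days = Jul 11 2019.

Jul 11 2019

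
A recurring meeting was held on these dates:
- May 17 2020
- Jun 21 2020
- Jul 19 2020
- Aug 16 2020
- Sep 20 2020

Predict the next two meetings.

These are Sundays at 28- or 35-day spacing (35, 28, 28, 35).
The pattern: 3rd Sunday of the month.
October 2020 — 3rd Sunday is Oct 18 2020.
3rd Sunday of November 2020: Nov 15 2020.

Oct 18 2020, Nov 15 2020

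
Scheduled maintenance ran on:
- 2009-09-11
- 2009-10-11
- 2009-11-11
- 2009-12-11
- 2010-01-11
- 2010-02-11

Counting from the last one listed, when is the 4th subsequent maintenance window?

Each date is the 11th; the gaps (30, 31, 30, 31, 31) track the month lengths.
The rule is the 11th of each month.
Next: March 2010 → 2010-03-11.
April 2010: 2010-04-11.
May 2010: 2010-05-11.
June 2010: 2010-06-11.

2010-06-11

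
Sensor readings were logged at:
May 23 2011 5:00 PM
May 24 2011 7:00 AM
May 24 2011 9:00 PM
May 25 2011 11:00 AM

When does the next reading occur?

May 26 2011 1:00 AM

The interval is a steady 14 hours (14, 14, 14).
May 25 2011 11:00 AM + 14 h = May 26 2011 1:00 AM.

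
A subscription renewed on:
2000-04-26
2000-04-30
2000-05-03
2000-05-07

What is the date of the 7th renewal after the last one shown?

2000-05-31

Gaps: 4, 3, 4 days — not constant, but cyclic with period 2.
The events fall on every Wednesday and Sunday.
The following Wednesday is 2000-05-10.
Next Sunday: 2000-05-14.
Next Wednesday: 2000-05-17.
Next Sunday: 2000-05-21.
The following Wednesday is 2000-05-24.
The following Sunday is 2000-05-28.
Next Wednesday: 2000-05-31.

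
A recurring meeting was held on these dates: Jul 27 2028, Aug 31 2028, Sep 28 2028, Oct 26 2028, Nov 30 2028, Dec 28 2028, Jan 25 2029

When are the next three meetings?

All Thursdays; the gaps (35, 28, 28, 35, 28, 28) vary with month length.
This is the last Thursday of each month.
February 2029 ends with Thursday Feb 22 2029.
Last Thursday of March 2029: Mar 29 2029.
Last Thursday of April 2029: Apr 26 2029.

Feb 22 2029, Mar 29 2029, Apr 26 2029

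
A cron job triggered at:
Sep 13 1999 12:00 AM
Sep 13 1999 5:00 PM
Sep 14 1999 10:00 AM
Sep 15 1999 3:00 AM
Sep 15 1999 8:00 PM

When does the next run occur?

Gaps: 17, 17, 17, 17 hours — each event is 17 hours after the previous one.
Sep 15 1999 8:00 PM + 17 h = Sep 16 1999 1:00 PM.

Sep 16 1999 1:00 PM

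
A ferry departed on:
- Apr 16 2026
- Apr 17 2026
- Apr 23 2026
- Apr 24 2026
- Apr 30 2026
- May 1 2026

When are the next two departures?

May 7 2026, May 8 2026

Every event lands on a Thursday or Friday (gaps cycle 1, 6, 1, 6, 1).
So the schedule is: every Thursday and Friday.
The following Thursday is May 7 2026.
The following Friday is May 8 2026.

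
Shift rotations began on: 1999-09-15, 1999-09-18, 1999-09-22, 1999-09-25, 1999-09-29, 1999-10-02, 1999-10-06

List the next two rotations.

The gap pattern 3, 4, 3, 4, 3, 4 repeats every 2 events.
These are the Wednesdays and Saturdays of each week.
The following Saturday is 1999-10-09.
The following Wednesday is 1999-10-13.

1999-10-09, 1999-10-13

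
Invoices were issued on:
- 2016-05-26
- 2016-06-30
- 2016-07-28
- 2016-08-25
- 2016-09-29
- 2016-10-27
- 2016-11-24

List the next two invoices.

2016-12-29, 2017-01-26

All Thursdays; the gaps (35, 28, 28, 35, 28, 28) vary with month length.
This is the last Thursday of each month.
Last Thursday of December 2016: 2016-12-29.
Last Thursday of January 2017: 2017-01-26.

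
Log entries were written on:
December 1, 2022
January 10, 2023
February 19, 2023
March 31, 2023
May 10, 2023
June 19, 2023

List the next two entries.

Every event comes 40 days after the last (40, 40, 40, 40, 40).
June 19, 2023 + 40 days = July 29, 2023.
July 29, 2023 + 40 days = September 7, 2023.

July 29, 2023; September 7, 2023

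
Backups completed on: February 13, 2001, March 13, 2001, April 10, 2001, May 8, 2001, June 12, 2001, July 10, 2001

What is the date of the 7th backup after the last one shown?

Gaps: 28, 28, 28, 35, 28 days — a mix of 28 and 35. Every date is a Tuesday.
Each is the 2nd Tuesday of its month.
August 2001 — 2nd Tuesday is August 14, 2001.
September 2001 — 2nd Tuesday is September 11, 2001.
October 2001 — 2nd Tuesday is October 9, 2001.
November 2001 — 2nd Tuesday is November 13, 2001.
December 2001 — 2nd Tuesday is December 11, 2001.
2nd Tuesday of January 2002: January 8, 2002.
2nd Tuesday of February 2002: February 12, 2002.

February 12, 2002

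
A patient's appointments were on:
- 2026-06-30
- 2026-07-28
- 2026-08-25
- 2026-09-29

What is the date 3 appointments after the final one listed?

These are Tuesdays with 28, 28, 35-day gaps.
Each is the final Tuesday of its month — 2026-06-30 is past the 28th, so '4th Tuesday' doesn't fit.
October 2026 ends with Tuesday 2026-10-27.
Last Tuesday of November 2026: 2026-11-24.
December 2026 ends with Tuesday 2026-12-29.

2026-12-29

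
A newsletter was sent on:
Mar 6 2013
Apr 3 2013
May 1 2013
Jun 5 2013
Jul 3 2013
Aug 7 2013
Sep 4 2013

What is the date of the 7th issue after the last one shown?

These are Wednesdays at 28- or 35-day spacing (28, 28, 35, 28, 35, 28).
The pattern: 1st Wednesday of the month.
1st Wednesday of October 2013: Oct 2 2013.
1st Wednesday of November 2013: Nov 6 2013.
December 2013 — 1st Wednesday is Dec 4 2013.
1st Wednesday of January 2014: Jan 1 2014.
1st Wednesday of February 2014: Feb 5 2014.
1st Wednesday of March 2014: Mar 5 2014.
April 2014 — 1st Wednesday is Apr 2 2014.

Apr 2 2014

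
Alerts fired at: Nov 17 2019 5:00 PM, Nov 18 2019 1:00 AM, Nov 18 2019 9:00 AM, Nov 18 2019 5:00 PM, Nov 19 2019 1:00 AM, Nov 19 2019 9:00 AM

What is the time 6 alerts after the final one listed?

Nov 21 2019 9:00 AM

The interval is a steady 8 hours (8, 8, 8, 8, 8).
Nov 19 2019 9:00 AM + 8 h = Nov 19 2019 5:00 PM.
Nov 19 2019 5:00 PM + 8 h = Nov 20 2019 1:00 AM.
Nov 20 2019 1:00 AM + 8 h = Nov 20 2019 9:00 AM.
Nov 20 2019 9:00 AM + 8 h = Nov 20 2019 5:00 PM.
Nov 20 2019 5:00 PM + 8 h = Nov 21 2019 1:00 AM.
Nov 21 2019 1:00 AM + 8 h = Nov 21 2019 9:00 AM.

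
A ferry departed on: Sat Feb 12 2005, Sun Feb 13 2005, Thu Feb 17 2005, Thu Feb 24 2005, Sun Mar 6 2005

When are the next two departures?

Sat Mar 19 2005, Mon Apr 4 2005

Intervals are 1, 4, 7, 10 days — an arithmetic progression with common difference 3.
Next gap: 13 days. Sun Mar 6 2005 + 13 days = Sat Mar 19 2005.
Next gap: 16 days. Sat Mar 19 2005 + 16 days = Mon Apr 4 2005.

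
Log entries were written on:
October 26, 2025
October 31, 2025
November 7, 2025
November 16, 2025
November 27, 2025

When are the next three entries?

December 10, 2025; December 25, 2025; January 11, 2026

Intervals are 5, 7, 9, 11 days — an arithmetic progression with common difference 2.
Next gap: 13 days. November 27, 2025 + 13 days = December 10, 2025.
Next gap: 15 days. December 10, 2025 + 15 days = December 25, 2025.
Next gap: 17 days. December 25, 2025 + 17 days = January 11, 2026.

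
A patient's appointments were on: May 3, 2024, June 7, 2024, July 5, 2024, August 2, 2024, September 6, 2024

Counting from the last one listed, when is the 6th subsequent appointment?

March 7, 2025

These are Fridays at 28- or 35-day spacing (35, 28, 28, 35).
The pattern: 1st Friday of the month.
October 2024 — 1st Friday is October 4, 2024.
1st Friday of November 2024: November 1, 2024.
December 2024 — 1st Friday is December 6, 2024.
1st Friday of January 2025: January 3, 2025.
February 2025 — 1st Friday is February 7, 2025.
March 2025 — 1st Friday is March 7, 2025.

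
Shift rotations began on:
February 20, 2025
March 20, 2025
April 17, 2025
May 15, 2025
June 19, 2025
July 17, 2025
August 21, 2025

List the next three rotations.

These are Thursdays at 28- or 35-day spacing (28, 28, 28, 35, 28, 35).
The pattern: 3rd Thursday of the month.
3rd Thursday of September 2025: September 18, 2025.
3rd Thursday of October 2025: October 16, 2025.
November 2025 — 3rd Thursday is November 20, 2025.

September 18, 2025; October 16, 2025; November 20, 2025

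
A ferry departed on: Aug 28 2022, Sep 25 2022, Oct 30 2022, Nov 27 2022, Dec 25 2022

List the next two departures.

All Sundays; the gaps (28, 35, 28, 28) vary with month length.
This is the last Sunday of each month.
January 2023 ends with Sunday Jan 29 2023.
Last Sunday of February 2023: Feb 26 2023.

Jan 29 2023, Feb 26 2023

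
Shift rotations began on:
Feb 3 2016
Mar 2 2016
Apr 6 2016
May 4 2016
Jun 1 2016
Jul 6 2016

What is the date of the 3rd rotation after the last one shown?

Oct 5 2016

These are Wednesdays at 28- or 35-day spacing (28, 35, 28, 28, 35).
The pattern: 1st Wednesday of the month.
1st Wednesday of August 2016: Aug 3 2016.
1st Wednesday of September 2016: Sep 7 2016.
1st Wednesday of October 2016: Oct 5 2016.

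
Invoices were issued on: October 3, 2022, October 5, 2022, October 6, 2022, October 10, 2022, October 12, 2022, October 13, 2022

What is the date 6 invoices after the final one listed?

October 27, 2022

Gaps: 2, 1, 4, 2, 1 days — not constant, but cyclic with period 3.
The events fall on every Monday, Wednesday and Thursday.
Next Monday: October 17, 2022.
The following Wednesday is October 19, 2022.
Next Thursday: October 20, 2022.
The following Monday is October 24, 2022.
Next Wednesday: October 26, 2022.
Next Thursday: October 27, 2022.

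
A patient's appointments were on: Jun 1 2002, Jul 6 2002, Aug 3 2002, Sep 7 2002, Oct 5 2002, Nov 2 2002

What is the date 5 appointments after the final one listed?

These are Saturdays at 28- or 35-day spacing (35, 28, 35, 28, 28).
The pattern: 1st Saturday of the month.
1st Saturday of December 2002: Dec 7 2002.
January 2003 — 1st Saturday is Jan 4 2003.
1st Saturday of February 2003: Feb 1 2003.
March 2003 — 1st Saturday is Mar 1 2003.
1st Saturday of April 2003: Apr 5 2003.

Apr 5 2003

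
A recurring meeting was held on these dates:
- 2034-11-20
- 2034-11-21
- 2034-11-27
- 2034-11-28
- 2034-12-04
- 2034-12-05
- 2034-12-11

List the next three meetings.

Gaps: 1, 6, 1, 6, 1, 6 days — not constant, but cyclic with period 2.
The events fall on every Monday and Tuesday.
Next Tuesday: 2034-12-12.
The following Monday is 2034-12-18.
The following Tuesday is 2034-12-19.

2034-12-12, 2034-12-18, 2034-12-19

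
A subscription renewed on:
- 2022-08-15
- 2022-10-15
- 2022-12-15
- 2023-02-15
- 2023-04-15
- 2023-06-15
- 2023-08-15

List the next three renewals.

2023-10-15, 2023-12-15, 2024-02-15

Gaps: 61, 61, 62, 59, 61, 61 days — not constant. Every event is on the 15th of the month.
Pattern: the 15th of every 2 months.
October 2023: 2023-10-15.
December 2023: 2023-12-15.
Next: February 2024 → 2024-02-15.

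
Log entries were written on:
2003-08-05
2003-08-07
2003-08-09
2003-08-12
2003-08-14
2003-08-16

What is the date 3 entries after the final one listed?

Every event lands on a Tuesday or Thursday or Saturday (gaps cycle 2, 2, 3, 2, 2).
So the schedule is: every Tuesday, Thursday and Saturday.
The following Tuesday is 2003-08-19.
The following Thursday is 2003-08-21.
The following Saturday is 2003-08-23.

2003-08-23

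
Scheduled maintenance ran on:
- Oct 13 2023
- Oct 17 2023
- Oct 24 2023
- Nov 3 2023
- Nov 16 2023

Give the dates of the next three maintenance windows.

Dec 2 2023, Dec 21 2023, Jan 12 2024

Intervals are 4, 7, 10, 13 days — an arithmetic progression with common difference 3.
Next gap: 16 days. Nov 16 2023 + 16 days = Dec 2 2023.
Next gap: 19 days. Dec 2 2023 + 19 days = Dec 21 2023.
Next gap: 22 days. Dec 21 2023 + 22 days = Jan 12 2024.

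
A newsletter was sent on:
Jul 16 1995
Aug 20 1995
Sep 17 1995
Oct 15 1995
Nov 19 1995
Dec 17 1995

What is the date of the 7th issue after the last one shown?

Gaps: 35, 28, 28, 35, 28 days — a mix of 28 and 35. Every date is a Sunday.
Each is the 3rd Sunday of its month.
3rd Sunday of January 1996: Jan 21 1996.
3rd Sunday of February 1996: Feb 18 1996.
3rd Sunday of March 1996: Mar 17 1996.
3rd Sunday of April 1996: Apr 21 1996.
3rd Sunday of May 1996: May 19 1996.
3rd Sunday of June 1996: Jun 16 1996.
3rd Sunday of July 1996: Jul 21 1996.

Jul 21 1996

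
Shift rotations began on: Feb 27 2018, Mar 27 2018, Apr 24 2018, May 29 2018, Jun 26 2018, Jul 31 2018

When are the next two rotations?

All Tuesdays; the gaps (28, 28, 35, 28, 35) vary with month length.
This is the last Tuesday of each month.
August 2018 ends with Tuesday Aug 28 2018.
September 2018 ends with Tuesday Sep 25 2018.

Aug 28 2018, Sep 25 2018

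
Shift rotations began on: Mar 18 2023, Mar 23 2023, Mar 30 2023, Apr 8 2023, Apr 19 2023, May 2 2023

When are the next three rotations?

May 17 2023, Jun 3 2023, Jun 22 2023

Gaps: 5, 7, 9, 11, 13 days — each gap is 2 larger than the previous one.
Next gap: 15 days. May 2 2023 + 15 days = May 17 2023.
Next gap: 17 days. May 17 2023 + 17 days = Jun 3 2023.
Next gap: 19 days. Jun 3 2023 + 19 days = Jun 22 2023.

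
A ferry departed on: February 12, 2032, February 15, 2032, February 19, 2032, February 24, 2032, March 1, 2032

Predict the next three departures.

March 8, 2032; March 16, 2032; March 25, 2032

The spacing grows by 1 each time: 3, 4, 5, 6 days.
Next gap: 7 days. March 1, 2032 + 7 days = March 8, 2032.
Next gap: 8 days. March 8, 2032 + 8 days = March 16, 2032.
Next gap: 9 days. March 16, 2032 + 9 days = March 25, 2032.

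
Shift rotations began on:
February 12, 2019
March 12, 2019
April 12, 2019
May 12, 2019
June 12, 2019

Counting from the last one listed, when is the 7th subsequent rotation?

Gaps: 28, 31, 30, 31 days — not constant. Every event is on the 12th of the month.
Pattern: the 12th of each month.
Next: July 2019 → July 12, 2019.
August 2019: August 12, 2019.
Next: September 2019 → September 12, 2019.
Next: October 2019 → October 12, 2019.
Next: November 2019 → November 12, 2019.
Next: December 2019 → December 12, 2019.
January 2020: January 12, 2020.

January 12, 2020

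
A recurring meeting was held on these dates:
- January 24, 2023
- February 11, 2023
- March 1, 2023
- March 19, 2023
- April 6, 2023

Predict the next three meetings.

April 24, 2023; May 12, 2023; May 30, 2023

Gaps between consecutive events: 18, 18, 18, 18 days — a constant 18-day interval.
April 6, 2023 + 18 days = April 24, 2023.
April 24, 2023 + 18 days = May 12, 2023.
May 12, 2023 + 18 days = May 30, 2023.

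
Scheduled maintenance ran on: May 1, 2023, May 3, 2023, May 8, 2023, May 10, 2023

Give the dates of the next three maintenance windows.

Every event lands on a Monday or Wednesday (gaps cycle 2, 5, 2).
So the schedule is: every Monday and Wednesday.
Next Monday: May 15, 2023.
The following Wednesday is May 17, 2023.
The following Monday is May 22, 2023.

May 15, 2023; May 17, 2023; May 22, 2023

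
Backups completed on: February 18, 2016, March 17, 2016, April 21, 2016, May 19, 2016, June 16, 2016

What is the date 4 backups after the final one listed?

These are Thursdays at 28- or 35-day spacing (28, 35, 28, 28).
The pattern: 3rd Thursday of the month.
July 2016 — 3rd Thursday is July 21, 2016.
3rd Thursday of August 2016: August 18, 2016.
September 2016 — 3rd Thursday is September 15, 2016.
October 2016 — 3rd Thursday is October 20, 2016.

October 20, 2016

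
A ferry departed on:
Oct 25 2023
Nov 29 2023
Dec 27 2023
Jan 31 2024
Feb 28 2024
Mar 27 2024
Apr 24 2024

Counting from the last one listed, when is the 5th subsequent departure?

These are Wednesdays with 35, 28, 35, 28, 28, 28-day gaps.
Each is the final Wednesday of its month — Nov 29 2023 is past the 28th, so '4th Wednesday' doesn't fit.
May 2024 ends with Wednesday May 29 2024.
June 2024 ends with Wednesday Jun 26 2024.
Last Wednesday of July 2024: Jul 31 2024.
August 2024 ends with Wednesday Aug 28 2024.
Last Wednesday of September 2024: Sep 25 2024.

Sep 25 2024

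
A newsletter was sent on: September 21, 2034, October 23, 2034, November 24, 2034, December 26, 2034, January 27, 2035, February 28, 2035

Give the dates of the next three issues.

April 1, 2035; May 3, 2035; June 4, 2035

Every event comes 32 days after the last (32, 32, 32, 32, 32).
February 28, 2035 + 32 days = April 1, 2035.
April 1, 2035 + 32 days = May 3, 2035.
May 3, 2035 + 32 days = June 4, 2035.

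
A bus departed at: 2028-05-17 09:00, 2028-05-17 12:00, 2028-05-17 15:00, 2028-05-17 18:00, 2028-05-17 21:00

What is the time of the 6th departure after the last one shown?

2028-05-18 15:00

Gaps: 3, 3, 3, 3 hours — each event is 3 hours after the previous one.
2028-05-17 21:00 + 3 h = 2028-05-18 00:00.
2028-05-18 00:00 + 3 h = 2028-05-18 03:00.
2028-05-18 03:00 + 3 h = 2028-05-18 06:00.
2028-05-18 06:00 + 3 h = 2028-05-18 09:00.
2028-05-18 09:00 + 3 h = 2028-05-18 12:00.
2028-05-18 12:00 + 3 h = 2028-05-18 15:00.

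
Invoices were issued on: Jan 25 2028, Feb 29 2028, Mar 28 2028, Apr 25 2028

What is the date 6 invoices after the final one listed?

Every date is a Tuesday; gaps 35, 28, 28 days.
Each is the last Tuesday of its month (at least one falls on the 29th or later, ruling out '4th Tuesday').
May 2028 ends with Tuesday May 30 2028.
June 2028 ends with Tuesday Jun 27 2028.
Last Tuesday of July 2028: Jul 25 2028.
August 2028 ends with Tuesday Aug 29 2028.
September 2028 ends with Tuesday Sep 26 2028.
October 2028 ends with Tuesday Oct 31 2028.

Oct 31 2028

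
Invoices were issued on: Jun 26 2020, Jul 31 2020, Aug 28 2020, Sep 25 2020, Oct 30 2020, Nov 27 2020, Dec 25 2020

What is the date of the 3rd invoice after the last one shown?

All Fridays; the gaps (35, 28, 28, 35, 28, 28) vary with month length.
This is the last Friday of each month.
Last Friday of January 2021: Jan 29 2021.
February 2021 ends with Friday Feb 26 2021.
Last Friday of March 2021: Mar 26 2021.

Mar 26 2021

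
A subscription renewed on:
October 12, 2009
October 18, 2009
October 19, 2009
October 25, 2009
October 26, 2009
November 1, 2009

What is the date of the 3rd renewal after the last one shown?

November 9, 2009

Gaps: 6, 1, 6, 1, 6 days — not constant, but cyclic with period 2.
The events fall on every Monday and Sunday.
Next Monday: November 2, 2009.
Next Sunday: November 8, 2009.
The following Monday is November 9, 2009.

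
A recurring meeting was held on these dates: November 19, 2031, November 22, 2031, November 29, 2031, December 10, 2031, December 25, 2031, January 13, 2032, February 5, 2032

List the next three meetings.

The spacing grows by 4 each time: 3, 7, 11, 15, 19, 23 days.
Next gap: 27 days. February 5, 2032 + 27 days = March 3, 2032.
Next gap: 31 days. March 3, 2032 + 31 days = April 3, 2032.
Next gap: 35 days. April 3, 2032 + 35 days = May 8, 2032.

March 3, 2032; April 3, 2032; May 8, 2032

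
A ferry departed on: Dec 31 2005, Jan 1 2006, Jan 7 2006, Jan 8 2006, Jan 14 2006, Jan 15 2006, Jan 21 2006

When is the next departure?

Jan 22 2006

Every event lands on a Saturday or Sunday (gaps cycle 1, 6, 1, 6, 1, 6).
So the schedule is: every Saturday and Sunday.
The following Sunday is Jan 22 2006.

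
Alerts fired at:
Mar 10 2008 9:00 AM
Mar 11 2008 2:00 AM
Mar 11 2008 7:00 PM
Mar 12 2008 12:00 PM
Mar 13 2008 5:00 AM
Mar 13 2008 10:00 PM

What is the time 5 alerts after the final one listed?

Mar 17 2008 11:00 AM

Spacing: 17, 17, 17, 17, 17 h — constant 17 h.
Mar 13 2008 10:00 PM + 17 h = Mar 14 2008 3:00 PM.
Mar 14 2008 3:00 PM + 17 h = Mar 15 2008 8:00 AM.
Mar 15 2008 8:00 AM + 17 h = Mar 16 2008 1:00 AM.
Mar 16 2008 1:00 AM + 17 h = Mar 16 2008 6:00 PM.
Mar 16 2008 6:00 PM + 17 h = Mar 17 2008 11:00 AM.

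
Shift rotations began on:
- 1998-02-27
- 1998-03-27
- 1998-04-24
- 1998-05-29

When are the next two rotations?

Every date is a Friday; gaps 28, 28, 35 days.
Each is the last Friday of its month (at least one falls on the 29th or later, ruling out '4th Friday').
Last Friday of June 1998: 1998-06-26.
Last Friday of July 1998: 1998-07-31.

1998-06-26, 1998-07-31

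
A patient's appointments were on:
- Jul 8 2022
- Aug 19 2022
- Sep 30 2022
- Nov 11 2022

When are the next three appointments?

The spacing is 42, 42, 42 days — always 42 days.
Nov 11 2022 + 42 days = Dec 23 2022.
Dec 23 2022 + 42 days = Feb 3 2023.
Feb 3 2023 + 42 days = Mar 17 2023.

Dec 23 2022, Feb 3 2023, Mar 17 2023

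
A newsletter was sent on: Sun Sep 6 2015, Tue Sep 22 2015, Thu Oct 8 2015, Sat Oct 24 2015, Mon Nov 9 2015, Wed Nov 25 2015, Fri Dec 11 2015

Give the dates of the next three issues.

Sun Dec 27 2015, Tue Jan 12 2016, Thu Jan 28 2016

Gaps between consecutive events: 16, 16, 16, 16, 16, 16 days — a constant 16-day interval.
Fri Dec 11 2015 + 16 days = Sun Dec 27 2015.
Sun Dec 27 2015 + 16 days = Tue Jan 12 2016.
Tue Jan 12 2016 + 16 days = Thu Jan 28 2016.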